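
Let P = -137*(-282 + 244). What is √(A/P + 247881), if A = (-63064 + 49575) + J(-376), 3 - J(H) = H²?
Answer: 2*√419835795409/2603 ≈ 497.85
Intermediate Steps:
J(H) = 3 - H²
P = 5206 (P = -137*(-38) = 5206)
A = -154862 (A = (-63064 + 49575) + (3 - 1*(-376)²) = -13489 + (3 - 1*141376) = -13489 + (3 - 141376) = -13489 - 141373 = -154862)
√(A/P + 247881) = √(-154862/5206 + 247881) = √(-154862*1/5206 + 247881) = √(-77431/2603 + 247881) = √(645156812/2603) = 2*√419835795409/2603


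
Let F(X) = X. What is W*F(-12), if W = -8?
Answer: 96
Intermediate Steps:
W*F(-12) = -8*(-12) = 96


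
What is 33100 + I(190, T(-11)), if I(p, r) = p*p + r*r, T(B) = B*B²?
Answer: 1840761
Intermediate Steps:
T(B) = B³
I(p, r) = p² + r²
33100 + I(190, T(-11)) = 33100 + (190² + ((-11)³)²) = 33100 + (36100 + (-1331)²) = 33100 + (36100 + 1771561) = 33100 + 1807661 = 1840761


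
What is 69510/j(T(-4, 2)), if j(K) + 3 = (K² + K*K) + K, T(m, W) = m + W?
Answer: 23170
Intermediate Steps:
T(m, W) = W + m
j(K) = -3 + K + 2*K² (j(K) = -3 + ((K² + K*K) + K) = -3 + ((K² + K²) + K) = -3 + (2*K² + K) = -3 + (K + 2*K²) = -3 + K + 2*K²)
69510/j(T(-4, 2)) = 69510/(-3 + (2 - 4) + 2*(2 - 4)²) = 69510/(-3 - 2 + 2*(-2)²) = 69510/(-3 - 2 + 2*4) = 69510/(-3 - 2 + 8) = 69510/3 = 69510*(⅓) = 23170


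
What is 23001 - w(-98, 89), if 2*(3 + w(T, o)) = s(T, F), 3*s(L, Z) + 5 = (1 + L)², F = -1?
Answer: 64310/3 ≈ 21437.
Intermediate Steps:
s(L, Z) = -5/3 + (1 + L)²/3
w(T, o) = -23/6 + (1 + T)²/6 (w(T, o) = -3 + (-5/3 + (1 + T)²/3)/2 = -3 + (-⅚ + (1 + T)²/6) = -23/6 + (1 + T)²/6)
23001 - w(-98, 89) = 23001 - (-23/6 + (1 - 98)²/6) = 23001 - (-23/6 + (⅙)*(-97)²) = 23001 - (-23/6 + (⅙)*9409) = 23001 - (-23/6 + 9409/6) = 23001 - 1*4693/3 = 23001 - 4693/3 = 64310/3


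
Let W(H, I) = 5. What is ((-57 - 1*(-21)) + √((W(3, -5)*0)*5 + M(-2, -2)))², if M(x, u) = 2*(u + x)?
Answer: 1288 - 144*I*√2 ≈ 1288.0 - 203.65*I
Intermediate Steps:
M(x, u) = 2*u + 2*x
((-57 - 1*(-21)) + √((W(3, -5)*0)*5 + M(-2, -2)))² = ((-57 - 1*(-21)) + √((5*0)*5 + (2*(-2) + 2*(-2))))² = ((-57 + 21) + √(0*5 + (-4 - 4)))² = (-36 + √(0 - 8))² = (-36 + √(-8))² = (-36 + 2*I*√2)²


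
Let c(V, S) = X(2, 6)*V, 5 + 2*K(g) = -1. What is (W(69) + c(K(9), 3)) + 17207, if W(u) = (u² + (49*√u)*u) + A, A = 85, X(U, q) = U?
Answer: 22047 + 3381*√69 ≈ 50132.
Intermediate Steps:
K(g) = -3 (K(g) = -5/2 + (½)*(-1) = -5/2 - ½ = -3)
c(V, S) = 2*V
W(u) = 85 + u² + 49*u^(3/2) (W(u) = (u² + (49*√u)*u) + 85 = (u² + 49*u^(3/2)) + 85 = 85 + u² + 49*u^(3/2))
(W(69) + c(K(9), 3)) + 17207 = ((85 + 69² + 49*69^(3/2)) + 2*(-3)) + 17207 = ((85 + 4761 + 49*(69*√69)) - 6) + 17207 = ((85 + 4761 + 3381*√69) - 6) + 17207 = ((4846 + 3381*√69) - 6) + 17207 = (4840 + 3381*√69) + 17207 = 22047 + 3381*√69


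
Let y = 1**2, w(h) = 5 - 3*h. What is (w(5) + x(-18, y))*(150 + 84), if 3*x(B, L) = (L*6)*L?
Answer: -1872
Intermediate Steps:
y = 1
x(B, L) = 2*L**2 (x(B, L) = ((L*6)*L)/3 = ((6*L)*L)/3 = (6*L**2)/3 = 2*L**2)
(w(5) + x(-18, y))*(150 + 84) = ((5 - 3*5) + 2*1**2)*(150 + 84) = ((5 - 15) + 2*1)*234 = (-10 + 2)*234 = -8*234 = -1872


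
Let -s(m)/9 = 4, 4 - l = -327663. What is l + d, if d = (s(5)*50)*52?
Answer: 234067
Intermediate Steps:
l = 327667 (l = 4 - 1*(-327663) = 4 + 327663 = 327667)
s(m) = -36 (s(m) = -9*4 = -36)
d = -93600 (d = -36*50*52 = -1800*52 = -93600)
l + d = 327667 - 93600 = 234067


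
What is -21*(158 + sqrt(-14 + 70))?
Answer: -3318 - 42*sqrt(14) ≈ -3475.1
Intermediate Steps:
-21*(158 + sqrt(-14 + 70)) = -21*(158 + sqrt(56)) = -21*(158 + 2*sqrt(14)) = -3318 - 42*sqrt(14)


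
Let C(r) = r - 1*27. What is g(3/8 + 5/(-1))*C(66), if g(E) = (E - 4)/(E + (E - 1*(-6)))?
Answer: 207/2 ≈ 103.50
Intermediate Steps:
g(E) = (-4 + E)/(6 + 2*E) (g(E) = (-4 + E)/(E + (E + 6)) = (-4 + E)/(E + (6 + E)) = (-4 + E)/(6 + 2*E))
C(r) = -27 + r (C(r) = r - 27 = -27 + r)
g(3/8 + 5/(-1))*C(66) = ((-4 + (3/8 + 5/(-1)))/(2*(3 + (3/8 + 5/(-1)))))*(-27 + 66) = ((-4 + (3*(⅛) + 5*(-1)))/(2*(3 + (3*(⅛) + 5*(-1)))))*39 = ((-4 + (3/8 - 5))/(2*(3 + (3/8 - 5))))*39 = ((-4 - 37/8)/(2*(3 - 37/8)))*39 = ((½)*(-69/8)/(-13/8))*39 = ((½)*(-8/13)*(-69/8))*39 = (69/26)*39 = 207/2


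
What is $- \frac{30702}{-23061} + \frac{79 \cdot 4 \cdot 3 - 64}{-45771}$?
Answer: $\frac{461625106}{351841677} \approx 1.312$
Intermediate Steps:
$- \frac{30702}{-23061} + \frac{79 \cdot 4 \cdot 3 - 64}{-45771} = \left(-30702\right) \left(- \frac{1}{23061}\right) + \left(79 \cdot 12 - 64\right) \left(- \frac{1}{45771}\right) = \frac{10234}{7687} + \left(948 - 64\right) \left(- \frac{1}{45771}\right) = \frac{10234}{7687} + 884 \left(- \frac{1}{45771}\right) = \frac{10234}{7687} - \frac{884}{45771} = \frac{461625106}{351841677}$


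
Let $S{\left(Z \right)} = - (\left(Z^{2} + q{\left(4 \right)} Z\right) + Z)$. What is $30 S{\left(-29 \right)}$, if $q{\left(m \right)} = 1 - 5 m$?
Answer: $-40890$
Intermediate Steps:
$S{\left(Z \right)} = - Z^{2} + 18 Z$ ($S{\left(Z \right)} = - (\left(Z^{2} + \left(1 - 20\right) Z\right) + Z) = - (\left(Z^{2} - 19 Z\right) + Z) = - (Z^{2} - 18 Z) = - Z^{2} + 18 Z$)
$30 S{\left(-29 \right)} = 30 \left(- 29 \left(18 - -29\right)\right) = 30 \left(- 29 \left(18 + 29\right)\right) = 30 \left(\left(-29\right) 47\right) = 30 \left(-1363\right) = -40890$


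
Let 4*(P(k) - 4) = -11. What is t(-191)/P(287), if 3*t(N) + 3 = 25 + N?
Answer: -676/15 ≈ -45.067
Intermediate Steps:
t(N) = 22/3 + N/3 (t(N) = -1 + (25 + N)/3 = -1 + (25/3 + N/3) = 22/3 + N/3)
P(k) = 5/4 (P(k) = 4 + (¼)*(-11) = 4 - 11/4 = 5/4)
t(-191)/P(287) = (22/3 + (⅓)*(-191))/(5/4) = (22/3 - 191/3)*(⅘) = -169/3*⅘ = -676/15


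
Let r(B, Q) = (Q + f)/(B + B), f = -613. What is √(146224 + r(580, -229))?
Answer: √12297377355/290 ≈ 382.39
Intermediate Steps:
r(B, Q) = (-613 + Q)/(2*B) (r(B, Q) = (Q - 613)/(B + B) = (-613 + Q)/((2*B)) = (-613 + Q)*(1/(2*B)) = (-613 + Q)/(2*B))
√(146224 + r(580, -229)) = √(146224 + (½)*(-613 - 229)/580) = √(146224 + (½)*(1/580)*(-842)) = √(146224 - 421/580) = √(84809499/580) = √12297377355/290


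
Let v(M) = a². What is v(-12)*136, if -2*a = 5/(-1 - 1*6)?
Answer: 850/49 ≈ 17.347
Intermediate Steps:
a = 5/14 (a = -5/(2*(-1 - 1*6)) = -5/(2*(-1 - 6)) = -5/(2*(-7)) = -5*(-1)/(2*7) = -½*(-5/7) = 5/14 ≈ 0.35714)
v(M) = 25/196 (v(M) = (5/14)² = 25/196)
v(-12)*136 = (25/196)*136 = 850/49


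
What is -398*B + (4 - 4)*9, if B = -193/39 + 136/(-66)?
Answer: 1196786/429 ≈ 2789.7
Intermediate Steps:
B = -3007/429 (B = -193*1/39 + 136*(-1/66) = -193/39 - 68/33 = -3007/429 ≈ -7.0093)
-398*B + (4 - 4)*9 = -398*(-3007/429) + (4 - 4)*9 = 1196786/429 + 0*9 = 1196786/429 + 0 = 1196786/429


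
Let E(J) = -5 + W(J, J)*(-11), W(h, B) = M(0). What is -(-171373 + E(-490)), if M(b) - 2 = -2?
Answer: 171378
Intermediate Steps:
M(b) = 0 (M(b) = 2 - 2 = 0)
W(h, B) = 0
E(J) = -5 (E(J) = -5 + 0*(-11) = -5 + 0 = -5)
-(-171373 + E(-490)) = -(-171373 - 5) = -1*(-171378) = 171378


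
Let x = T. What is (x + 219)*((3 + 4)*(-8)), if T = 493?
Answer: -39872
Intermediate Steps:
x = 493
(x + 219)*((3 + 4)*(-8)) = (493 + 219)*((3 + 4)*(-8)) = 712*(7*(-8)) = 712*(-56) = -39872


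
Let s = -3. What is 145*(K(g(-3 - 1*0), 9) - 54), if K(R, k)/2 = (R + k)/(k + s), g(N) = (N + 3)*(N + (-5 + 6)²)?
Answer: -7395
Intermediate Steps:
g(N) = (1 + N)*(3 + N) (g(N) = (3 + N)*(N + 1²) = (3 + N)*(N + 1) = (3 + N)*(1 + N) = (1 + N)*(3 + N))
K(R, k) = 2*(R + k)/(-3 + k) (K(R, k) = 2*((R + k)/(k - 3)) = 2*((R + k)/(-3 + k)) = 2*(R + k)/(-3 + k))
145*(K(g(-3 - 1*0), 9) - 54) = 145*(2*((3 + (-3 - 1*0)² + 4*(-3 - 1*0)) + 9)/(-3 + 9) - 54) = 145*(2*((3 + (-3 + 0)² + 4*(-3 + 0)) + 9)/6 - 54) = 145*(2*(⅙)*((3 + (-3)² + 4*(-3)) + 9) - 54) = 145*(2*(⅙)*((3 + 9 - 12) + 9) - 54) = 145*(2*(⅙)*(0 + 9) - 54) = 145*(2*(⅙)*9 - 54) = 145*(3 - 54) = 145*(-51) = -7395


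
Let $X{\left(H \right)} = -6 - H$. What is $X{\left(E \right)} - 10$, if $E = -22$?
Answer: $6$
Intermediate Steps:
$X{\left(E \right)} - 10 = \left(-6 - -22\right) - 10 = \left(-6 + 22\right) + \left(1 - 11\right) = 16 - 10 = 6$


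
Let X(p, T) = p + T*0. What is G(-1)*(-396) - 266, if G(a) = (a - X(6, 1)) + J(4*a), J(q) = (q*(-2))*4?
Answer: -10166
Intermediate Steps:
X(p, T) = p (X(p, T) = p + 0 = p)
J(q) = -8*q (J(q) = -2*q*4 = -8*q)
G(a) = -6 - 31*a (G(a) = (a - 1*6) - 32*a = (a - 6) - 32*a = (-6 + a) - 32*a = -6 - 31*a)
G(-1)*(-396) - 266 = (-6 - 31*(-1))*(-396) - 266 = (-6 + 31)*(-396) - 266 = 25*(-396) - 266 = -9900 - 266 = -10166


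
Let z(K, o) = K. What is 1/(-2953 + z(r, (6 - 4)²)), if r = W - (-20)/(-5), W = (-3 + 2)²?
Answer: -1/2956 ≈ -0.00033830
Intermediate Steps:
W = 1 (W = (-1)² = 1)
r = -3 (r = 1 - (-20)/(-5) = 1 - (-20)*(-1)/5 = 1 - 5*⅘ = 1 - 4 = -3)
1/(-2953 + z(r, (6 - 4)²)) = 1/(-2953 - 3) = 1/(-2956) = -1/2956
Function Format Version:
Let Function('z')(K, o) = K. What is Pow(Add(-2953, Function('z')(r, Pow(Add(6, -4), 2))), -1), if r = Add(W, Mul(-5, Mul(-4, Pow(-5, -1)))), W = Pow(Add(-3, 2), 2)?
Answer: Rational(-1, 2956) ≈ -0.00033830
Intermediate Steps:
W = 1 (W = Pow(-1, 2) = 1)
r = -3 (r = Add(1, Mul(-5, Mul(-4, Pow(-5, -1)))) = Add(1, Mul(-5, Mul(-4, Rational(-1, 5)))) = Add(1, Mul(-5, Rational(4, 5))) = Add(1, -4) = -3)
Pow(Add(-2953, Function('z')(r, Pow(Add(6, -4), 2))), -1) = Pow(Add(-2953, -3), -1) = Pow(-2956, -1) = Rational(-1, 2956)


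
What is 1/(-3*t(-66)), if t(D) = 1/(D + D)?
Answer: 44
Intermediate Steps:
t(D) = 1/(2*D)
1/(-3*t(-66)) = 1/(-3/(2*(-66))) = 1/(-3*(-1)/(2*66)) = 1/(-3*(-1/132)) = 1/(1/44) = 44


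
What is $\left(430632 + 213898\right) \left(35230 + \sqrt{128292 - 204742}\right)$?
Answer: $22706791900 + 3222650 i \sqrt{3058} \approx 2.2707 \cdot 10^{10} + 1.7821 \cdot 10^{8} i$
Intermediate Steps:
$\left(430632 + 213898\right) \left(35230 + \sqrt{128292 - 204742}\right) = 644530 \left(35230 + \sqrt{-76450}\right) = 644530 \left(35230 + 5 i \sqrt{3058}\right) = 22706791900 + 3222650 i \sqrt{3058}$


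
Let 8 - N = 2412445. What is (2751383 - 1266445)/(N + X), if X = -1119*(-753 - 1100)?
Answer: -742469/169465 ≈ -4.3813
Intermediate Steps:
N = -2412437 (N = 8 - 1*2412445 = 8 - 2412445 = -2412437)
X = 2073507 (X = -1119*(-1853) = 2073507)
(2751383 - 1266445)/(N + X) = (2751383 - 1266445)/(-2412437 + 2073507) = 1484938/(-338930) = 1484938*(-1/338930) = -742469/169465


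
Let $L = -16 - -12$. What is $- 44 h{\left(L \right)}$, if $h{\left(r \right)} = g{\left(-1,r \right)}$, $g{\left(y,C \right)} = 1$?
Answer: $-44$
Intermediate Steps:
$L = -4$ ($L = -16 + 12 = -4$)
$h{\left(r \right)} = 1$
$- 44 h{\left(L \right)} = \left(-44\right) 1 = -44$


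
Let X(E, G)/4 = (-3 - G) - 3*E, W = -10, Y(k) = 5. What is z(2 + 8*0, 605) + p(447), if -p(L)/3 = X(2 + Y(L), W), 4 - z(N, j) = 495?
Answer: -323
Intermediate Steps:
z(N, j) = -491 (z(N, j) = 4 - 1*495 = 4 - 495 = -491)
X(E, G) = -12 - 12*E - 4*G (X(E, G) = 4*((-3 - G) - 3*E) = 4*(-3 - G - 3*E) = -12 - 12*E - 4*G)
p(L) = 168 (p(L) = -3*(-12 - 12*(2 + 5) - 4*(-10)) = -3*(-12 - 12*7 + 40) = -3*(-12 - 84 + 40) = -3*(-56) = 168)
z(2 + 8*0, 605) + p(447) = -491 + 168 = -323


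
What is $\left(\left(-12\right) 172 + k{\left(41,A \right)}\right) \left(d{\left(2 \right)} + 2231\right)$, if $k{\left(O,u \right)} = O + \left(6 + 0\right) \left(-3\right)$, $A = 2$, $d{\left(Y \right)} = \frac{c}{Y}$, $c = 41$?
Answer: $- \frac{9190623}{2} \approx -4.5953 \cdot 10^{6}$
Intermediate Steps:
$d{\left(Y \right)} = \frac{41}{Y}$
$k{\left(O,u \right)} = -18 + O$ ($k{\left(O,u \right)} = O + 6 \left(-3\right) = O - 18 = -18 + O$)
$\left(\left(-12\right) 172 + k{\left(41,A \right)}\right) \left(d{\left(2 \right)} + 2231\right) = \left(\left(-12\right) 172 + \left(-18 + 41\right)\right) \left(\frac{41}{2} + 2231\right) = \left(-2064 + 23\right) \left(41 \cdot \frac{1}{2} + 2231\right) = - 2041 \left(\frac{41}{2} + 2231\right) = \left(-2041\right) \frac{4503}{2} = - \frac{9190623}{2}$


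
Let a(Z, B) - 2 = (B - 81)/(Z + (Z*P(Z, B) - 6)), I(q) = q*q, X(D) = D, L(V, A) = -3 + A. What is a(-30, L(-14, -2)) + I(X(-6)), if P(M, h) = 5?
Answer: 3577/93 ≈ 38.462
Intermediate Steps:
I(q) = q²
a(Z, B) = 2 + (-81 + B)/(-6 + 6*Z) (a(Z, B) = 2 + (B - 81)/(Z + (Z*5 - 6)) = 2 + (-81 + B)/(Z + (5*Z - 6)) = 2 + (-81 + B)/(Z + (-6 + 5*Z)) = 2 + (-81 + B)/(-6 + 6*Z))
a(-30, L(-14, -2)) + I(X(-6)) = (-93 + (-3 - 2) + 12*(-30))/(6*(-1 - 30)) + (-6)² = (⅙)*(-93 - 5 - 360)/(-31) + 36 = (⅙)*(-1/31)*(-458) + 36 = 229/93 + 36 = 3577/93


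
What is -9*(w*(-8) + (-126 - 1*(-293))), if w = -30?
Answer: -3663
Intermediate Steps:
-9*(w*(-8) + (-126 - 1*(-293))) = -9*(-30*(-8) + (-126 - 1*(-293))) = -9*(240 + (-126 + 293)) = -9*(240 + 167) = -9*407 = -3663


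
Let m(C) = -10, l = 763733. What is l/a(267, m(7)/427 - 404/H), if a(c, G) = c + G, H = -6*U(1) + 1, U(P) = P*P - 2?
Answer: 46587713/12765 ≈ 3649.6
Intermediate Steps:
U(P) = -2 + P² (U(P) = P² - 2 = -2 + P²)
H = 7 (H = -6*(-2 + 1²) + 1 = -6*(-2 + 1) + 1 = -6*(-1) + 1 = 6 + 1 = 7)
a(c, G) = G + c
l/a(267, m(7)/427 - 404/H) = 763733/((-10/427 - 404/7) + 267) = 763733/(-3522/61 + 267) = 763733/(12765/61) = 763733*(61/12765) = 46587713/12765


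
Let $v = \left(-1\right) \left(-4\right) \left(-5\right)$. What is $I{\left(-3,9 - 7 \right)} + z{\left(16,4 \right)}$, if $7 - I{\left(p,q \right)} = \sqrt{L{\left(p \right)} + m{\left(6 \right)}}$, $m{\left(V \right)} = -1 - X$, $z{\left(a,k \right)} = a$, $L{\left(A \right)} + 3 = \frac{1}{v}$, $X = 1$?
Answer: $23 - \frac{i \sqrt{505}}{10} \approx 23.0 - 2.2472 i$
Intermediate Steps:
$v = -20$ ($v = 4 \left(-5\right) = -20$)
$L{\left(A \right)} = - \frac{61}{20}$ ($L{\left(A \right)} = -3 + \frac{1}{-20} = -3 - \frac{1}{20} = - \frac{61}{20}$)
$m{\left(V \right)} = -2$ ($m{\left(V \right)} = -1 - 1 = -2$)
$I{\left(p,q \right)} = 7 - \frac{i \sqrt{505}}{10}$ ($I{\left(p,q \right)} = 7 - \sqrt{- \frac{61}{20} - 2} = 7 - \sqrt{- \frac{101}{20}} = 7 - \frac{i \sqrt{505}}{10}$)
$I{\left(-3,9 - 7 \right)} + z{\left(16,4 \right)} = \left(7 - \frac{i \sqrt{505}}{10}\right) + 16 = 23 - \frac{i \sqrt{505}}{10}$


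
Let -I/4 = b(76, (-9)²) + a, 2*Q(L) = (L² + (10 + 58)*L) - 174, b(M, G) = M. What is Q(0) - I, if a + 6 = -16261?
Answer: -64851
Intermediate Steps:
Q(L) = -87 + L²/2 + 34*L (Q(L) = ((L² + (10 + 58)*L) - 174)/2 = ((L² + 68*L) - 174)/2 = (-174 + L² + 68*L)/2 = -87 + L²/2 + 34*L)
a = -16267 (a = -6 - 16261 = -16267)
I = 64764 (I = -4*(76 - 16267) = -4*(-16191) = 64764)
Q(0) - I = (-87 + (½)*0² + 34*0) - 1*64764 = (-87 + (½)*0 + 0) - 64764 = (-87 + 0 + 0) - 64764 = -87 - 64764 = -64851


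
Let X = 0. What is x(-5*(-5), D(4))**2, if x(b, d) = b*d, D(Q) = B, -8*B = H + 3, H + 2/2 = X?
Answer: 625/16 ≈ 39.063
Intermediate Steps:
H = -1 (H = -1 + 0 = -1)
B = -1/4 (B = -(-1 + 3)/8 = -1/8*2 = -1/4 ≈ -0.25000)
D(Q) = -1/4
x(-5*(-5), D(4))**2 = (-5*(-5)*(-1/4))**2 = (25*(-1/4))**2 = (-25/4)**2 = 625/16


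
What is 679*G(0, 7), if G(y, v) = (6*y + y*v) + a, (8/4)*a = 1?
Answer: 679/2 ≈ 339.50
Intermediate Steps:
a = ½ (a = (½)*1 = ½ ≈ 0.50000)
G(y, v) = ½ + 6*y + v*y (G(y, v) = (6*y + y*v) + ½ = (6*y + v*y) + ½ = ½ + 6*y + v*y)
679*G(0, 7) = 679*(½ + 6*0 + 7*0) = 679*(½ + 0 + 0) = 679*(½) = 679/2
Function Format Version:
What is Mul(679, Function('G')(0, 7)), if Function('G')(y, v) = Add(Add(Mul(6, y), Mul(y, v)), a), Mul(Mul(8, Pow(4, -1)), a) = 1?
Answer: Rational(679, 2) ≈ 339.50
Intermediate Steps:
a = Rational(1, 2) (a = Mul(Rational(1, 2), 1) = Rational(1, 2) ≈ 0.50000)
Function('G')(y, v) = Add(Rational(1, 2), Mul(6, y), Mul(v, y)) (Function('G')(y, v) = Add(Add(Mul(6, y), Mul(y, v)), Rational(1, 2)) = Add(Add(Mul(6, y), Mul(v, y)), Rational(1, 2)) = Add(Rational(1, 2), Mul(6, y), Mul(v, y)))
Mul(679, Function('G')(0, 7)) = Mul(679, Add(Rational(1, 2), Mul(6, 0), Mul(7, 0))) = Mul(679, Add(Rational(1, 2), 0, 0)) = Mul(679, Rational(1, 2)) = Rational(679, 2)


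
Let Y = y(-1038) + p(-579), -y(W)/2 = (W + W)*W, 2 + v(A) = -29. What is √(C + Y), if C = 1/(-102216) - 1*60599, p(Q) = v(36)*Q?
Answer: I*√11368657117538418/51108 ≈ 2086.2*I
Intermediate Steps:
v(A) = -31 (v(A) = -2 - 29 = -31)
p(Q) = -31*Q
y(W) = -4*W² (y(W) = -2*(W + W)*W = -2*2*W*W = -4*W²)
C = -6194187385/102216 (C = -1/102216 - 60599 = -6194187385/102216 ≈ -60599.)
Y = -4291827 (Y = -4*(-1038)² - 31*(-579) = -4*1077444 + 17949 = -4309776 + 17949 = -4291827)
√(C + Y) = √(-6194187385/102216 - 4291827) = √(-444887576017/102216) = I*√11368657117538418/51108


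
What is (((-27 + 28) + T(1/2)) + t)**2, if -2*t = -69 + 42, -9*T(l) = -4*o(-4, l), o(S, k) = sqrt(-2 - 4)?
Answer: 22579/108 + 116*I*sqrt(6)/9 ≈ 209.06 + 31.571*I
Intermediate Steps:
o(S, k) = I*sqrt(6) (o(S, k) = sqrt(-6) = I*sqrt(6))
T(l) = 4*I*sqrt(6)/9 (T(l) = -(-4)*I*sqrt(6)/9 = 4*I*sqrt(6)/9)
t = 27/2 (t = -(-69 + 42)/2 = -1/2*(-27) = 27/2 ≈ 13.500)
(((-27 + 28) + T(1/2)) + t)**2 = (((-27 + 28) + 4*I*sqrt(6)/9) + 27/2)**2 = ((1 + 4*I*sqrt(6)/9) + 27/2)**2 = (29/2 + 4*I*sqrt(6)/9)**2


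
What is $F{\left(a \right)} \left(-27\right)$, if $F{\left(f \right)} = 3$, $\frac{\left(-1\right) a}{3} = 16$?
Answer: $-81$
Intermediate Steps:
$a = -48$ ($a = \left(-3\right) 16 = -48$)
$F{\left(a \right)} \left(-27\right) = 3 \left(-27\right) = -81$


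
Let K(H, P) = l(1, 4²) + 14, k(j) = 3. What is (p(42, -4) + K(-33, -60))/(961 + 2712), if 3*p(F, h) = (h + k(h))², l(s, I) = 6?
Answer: 61/11019 ≈ 0.0055359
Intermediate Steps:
K(H, P) = 20 (K(H, P) = 6 + 14 = 20)
p(F, h) = (3 + h)²/3 (p(F, h) = (h + 3)²/3 = (3 + h)²/3)
(p(42, -4) + K(-33, -60))/(961 + 2712) = ((3 - 4)²/3 + 20)/(961 + 2712) = ((⅓)*(-1)² + 20)/3673 = ((⅓)*1 + 20)*(1/3673) = (⅓ + 20)*(1/3673) = (61/3)*(1/3673) = 61/11019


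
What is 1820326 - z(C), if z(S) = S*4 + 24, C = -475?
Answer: 1822202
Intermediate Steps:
z(S) = 24 + 4*S (z(S) = 4*S + 24 = 24 + 4*S)
1820326 - z(C) = 1820326 - (24 + 4*(-475)) = 1820326 - (24 - 1900) = 1820326 - 1*(-1876) = 1820326 + 1876 = 1822202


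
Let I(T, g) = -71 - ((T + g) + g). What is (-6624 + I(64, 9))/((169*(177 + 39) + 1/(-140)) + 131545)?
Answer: -948780/23526859 ≈ -0.040328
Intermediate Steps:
I(T, g) = -71 - T - 2*g (I(T, g) = -71 - (T + 2*g) = -71 + (-T - 2*g) = -71 - T - 2*g)
(-6624 + I(64, 9))/((169*(177 + 39) + 1/(-140)) + 131545) = (-6624 + (-71 - 1*64 - 2*9))/((169*(177 + 39) + 1/(-140)) + 131545) = (-6624 + (-71 - 64 - 18))/((169*216 - 1/140) + 131545) = (-6624 - 153)/((36504 - 1/140) + 131545) = -6777/(5110559/140 + 131545) = -6777/23526859/140 = -6777*140/23526859 = -948780/23526859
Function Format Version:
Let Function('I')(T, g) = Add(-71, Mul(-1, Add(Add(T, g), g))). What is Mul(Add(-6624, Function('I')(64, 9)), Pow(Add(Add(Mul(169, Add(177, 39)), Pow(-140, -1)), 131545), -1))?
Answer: Rational(-948780, 23526859) ≈ -0.040328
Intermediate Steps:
Function('I')(T, g) = Add(-71, Mul(-1, T), Mul(-2, g)) (Function('I')(T, g) = Add(-71, Mul(-1, Add(T, Mul(2, g)))) = Add(-71, Add(Mul(-1, T), Mul(-2, g))) = Add(-71, Mul(-1, T), Mul(-2, g)))
Mul(Add(-6624, Function('I')(64, 9)), Pow(Add(Add(Mul(169, Add(177, 39)), Pow(-140, -1)), 131545), -1)) = Mul(Add(-6624, Add(-71, Mul(-1, 64), Mul(-2, 9))), Pow(Add(Add(Mul(169, Add(177, 39)), Pow(-140, -1)), 131545), -1)) = Mul(Add(-6624, Add(-71, -64, -18)), Pow(Add(Add(Mul(169, 216), Rational(-1, 140)), 131545), -1)) = Mul(Add(-6624, -153), Pow(Add(Add(36504, Rational(-1, 140)), 131545), -1)) = Mul(-6777, Pow(Add(Rational(5110559, 140), 131545), -1)) = Mul(-6777, Pow(Rational(23526859, 140), -1)) = Mul(-6777, Rational(140, 23526859)) = Rational(-948780, 23526859)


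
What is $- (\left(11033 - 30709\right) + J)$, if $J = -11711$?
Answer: $31387$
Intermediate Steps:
$- (\left(11033 - 30709\right) + J) = - (\left(11033 - 30709\right) - 11711) = - (-19676 - 11711) = \left(-1\right) \left(-31387\right) = 31387$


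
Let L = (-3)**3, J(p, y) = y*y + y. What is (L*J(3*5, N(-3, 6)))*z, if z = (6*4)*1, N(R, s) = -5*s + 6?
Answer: -357696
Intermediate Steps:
N(R, s) = 6 - 5*s
z = 24 (z = 24*1 = 24)
J(p, y) = y + y**2 (J(p, y) = y**2 + y = y + y**2)
L = -27
(L*J(3*5, N(-3, 6)))*z = -27*(6 - 5*6)*(1 + (6 - 5*6))*24 = -27*(6 - 30)*(1 + (6 - 30))*24 = -(-648)*(1 - 24)*24 = -(-648)*(-23)*24 = -27*552*24 = -14904*24 = -357696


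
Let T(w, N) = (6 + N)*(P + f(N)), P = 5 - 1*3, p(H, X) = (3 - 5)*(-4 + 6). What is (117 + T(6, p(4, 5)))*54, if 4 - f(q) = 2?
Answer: 6750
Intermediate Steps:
f(q) = 2 (f(q) = 4 - 1*2 = 4 - 2 = 2)
p(H, X) = -4 (p(H, X) = -2*2 = -4)
P = 2 (P = 5 - 3 = 2)
T(w, N) = 24 + 4*N (T(w, N) = (6 + N)*(2 + 2) = (6 + N)*4 = 24 + 4*N)
(117 + T(6, p(4, 5)))*54 = (117 + (24 + 4*(-4)))*54 = (117 + (24 - 16))*54 = (117 + 8)*54 = 125*54 = 6750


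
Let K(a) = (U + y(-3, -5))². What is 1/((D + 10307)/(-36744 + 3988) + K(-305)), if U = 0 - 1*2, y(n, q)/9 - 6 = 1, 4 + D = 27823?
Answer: 16378/60923475 ≈ 0.00026883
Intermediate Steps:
D = 27819 (D = -4 + 27823 = 27819)
y(n, q) = 63 (y(n, q) = 54 + 9*1 = 54 + 9 = 63)
U = -2 (U = 0 - 2 = -2)
K(a) = 3721 (K(a) = (-2 + 63)² = 61² = 3721)
1/((D + 10307)/(-36744 + 3988) + K(-305)) = 1/((27819 + 10307)/(-36744 + 3988) + 3721) = 1/(38126/(-32756) + 3721) = 1/(38126*(-1/32756) + 3721) = 1/(-19063/16378 + 3721) = 1/(60923475/16378) = 16378/60923475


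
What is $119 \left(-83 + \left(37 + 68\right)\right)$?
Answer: $2618$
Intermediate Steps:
$119 \left(-83 + \left(37 + 68\right)\right) = 119 \left(-83 + 105\right) = 119 \cdot 22 = 2618$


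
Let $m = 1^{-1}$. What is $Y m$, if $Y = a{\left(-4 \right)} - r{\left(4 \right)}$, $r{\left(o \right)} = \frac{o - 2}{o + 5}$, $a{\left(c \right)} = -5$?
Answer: $- \frac{47}{9} \approx -5.2222$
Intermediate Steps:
$m = 1$
$r{\left(o \right)} = \frac{-2 + o}{5 + o}$
$Y = - \frac{47}{9}$ ($Y = -5 - \frac{-2 + 4}{5 + 4} = -5 - \frac{1}{9} \cdot 2 = -5 - \frac{2}{9} = - \frac{47}{9} \approx -5.2222$)
$Y m = \left(- \frac{47}{9}\right) 1 = - \frac{47}{9}$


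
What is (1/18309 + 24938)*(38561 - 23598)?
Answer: 6831953820809/18309 ≈ 3.7315e+8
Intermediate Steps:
(1/18309 + 24938)*(38561 - 23598) = (1/18309 + 24938)*14963 = (456589843/18309)*14963 = 6831953820809/18309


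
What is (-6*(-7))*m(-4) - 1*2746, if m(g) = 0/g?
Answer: -2746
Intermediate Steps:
m(g) = 0
(-6*(-7))*m(-4) - 1*2746 = -6*(-7)*0 - 1*2746 = 42*0 - 2746 = 0 - 2746 = -2746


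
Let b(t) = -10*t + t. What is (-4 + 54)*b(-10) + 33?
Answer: 4533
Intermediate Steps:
b(t) = -9*t
(-4 + 54)*b(-10) + 33 = (-4 + 54)*(-9*(-10)) + 33 = 50*90 + 33 = 4500 + 33 = 4533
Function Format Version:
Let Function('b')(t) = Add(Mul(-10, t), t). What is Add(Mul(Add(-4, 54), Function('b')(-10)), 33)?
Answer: 4533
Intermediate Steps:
Function('b')(t) = Mul(-9, t)
Add(Mul(Add(-4, 54), Function('b')(-10)), 33) = Add(Mul(Add(-4, 54), Mul(-9, -10)), 33) = Add(Mul(50, 90), 33) = Add(4500, 33) = 4533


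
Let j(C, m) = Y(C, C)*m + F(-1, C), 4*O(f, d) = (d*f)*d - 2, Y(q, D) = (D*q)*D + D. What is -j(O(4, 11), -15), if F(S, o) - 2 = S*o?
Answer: 209978223/8 ≈ 2.6247e+7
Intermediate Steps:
Y(q, D) = D + q*D² (Y(q, D) = q*D² + D = D + q*D²)
F(S, o) = 2 + S*o
O(f, d) = -½ + f*d²/4 (O(f, d) = ((d*f)*d - 2)/4 = (f*d² - 2)/4 = (-2 + f*d²)/4 = -½ + f*d²/4)
j(C, m) = 2 - C + C*m*(1 + C²) (j(C, m) = (C*(1 + C*C))*m + (2 - C) = (C*(1 + C²))*m + (2 - C) = C*m*(1 + C²) + (2 - C) = 2 - C + C*m*(1 + C²))
-j(O(4, 11), -15) = -(2 - (-½ + (¼)*4*11²) + (-½ + (¼)*4*11²)*(-15)*(1 + (-½ + (¼)*4*11²)²)) = -(2 - (-½ + (¼)*4*121) + (-½ + (¼)*4*121)*(-15)*(1 + (-½ + (¼)*4*121)²)) = -(2 - (-½ + 121) + (-½ + 121)*(-15)*(1 + (-½ + 121)²)) = -(2 - 1*241/2 + (241/2)*(-15)*(1 + (241/2)²)) = -(2 - 241/2 + (241/2)*(-15)*(1 + 58081/4)) = -(2 - 241/2 + (241/2)*(-15)*(58085/4)) = -(2 - 241/2 - 209977275/8) = -1*(-209978223/8) = 209978223/8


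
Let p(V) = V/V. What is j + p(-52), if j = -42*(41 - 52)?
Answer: 463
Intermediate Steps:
p(V) = 1
j = 462 (j = -42*(-11) = 462)
j + p(-52) = 462 + 1 = 463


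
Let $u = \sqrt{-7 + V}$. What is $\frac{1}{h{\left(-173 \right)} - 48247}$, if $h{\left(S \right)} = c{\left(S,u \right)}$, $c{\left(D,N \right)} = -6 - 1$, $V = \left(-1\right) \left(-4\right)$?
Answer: $- \frac{1}{48254} \approx -2.0724 \cdot 10^{-5}$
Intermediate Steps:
$V = 4$
$u = i \sqrt{3}$ ($u = \sqrt{-7 + 4} = \sqrt{-3} = i \sqrt{3} \approx 1.732 i$)
$c{\left(D,N \right)} = -7$
$h{\left(S \right)} = -7$
$\frac{1}{h{\left(-173 \right)} - 48247} = \frac{1}{-7 - 48247} = \frac{1}{-48254} = - \frac{1}{48254}$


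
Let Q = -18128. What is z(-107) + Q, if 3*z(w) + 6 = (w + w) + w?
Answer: -18237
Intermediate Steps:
z(w) = -2 + w (z(w) = -2 + ((w + w) + w)/3 = -2 + (2*w + w)/3 = -2 + (3*w)/3 = -2 + w)
z(-107) + Q = (-2 - 107) - 18128 = -109 - 18128 = -18237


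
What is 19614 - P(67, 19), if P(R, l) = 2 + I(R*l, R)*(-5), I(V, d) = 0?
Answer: 19612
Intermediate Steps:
P(R, l) = 2 (P(R, l) = 2 + 0*(-5) = 2 + 0 = 2)
19614 - P(67, 19) = 19614 - 1*2 = 19614 - 2 = 19612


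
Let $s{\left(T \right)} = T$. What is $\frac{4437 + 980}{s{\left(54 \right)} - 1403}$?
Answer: $- \frac{5417}{1349} \approx -4.0156$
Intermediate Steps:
$\frac{4437 + 980}{s{\left(54 \right)} - 1403} = \frac{4437 + 980}{54 - 1403} = \frac{5417}{-1349} = 5417 \left(- \frac{1}{1349}\right) = - \frac{5417}{1349}$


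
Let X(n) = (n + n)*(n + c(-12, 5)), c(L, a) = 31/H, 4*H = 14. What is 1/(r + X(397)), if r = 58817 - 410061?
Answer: -7/202954 ≈ -3.4491e-5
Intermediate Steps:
H = 7/2 (H = (1/4)*14 = 7/2 ≈ 3.5000)
c(L, a) = 62/7 (c(L, a) = 31/(7/2) = 31*(2/7) = 62/7)
r = -351244
X(n) = 2*n*(62/7 + n) (X(n) = (n + n)*(n + 62/7) = (2*n)*(62/7 + n) = 2*n*(62/7 + n))
1/(r + X(397)) = 1/(-351244 + (2/7)*397*(62 + 7*397)) = 1/(-351244 + (2/7)*397*(62 + 2779)) = 1/(-351244 + (2/7)*397*2841) = 1/(-351244 + 2255754/7) = 1/(-202954/7) = -7/202954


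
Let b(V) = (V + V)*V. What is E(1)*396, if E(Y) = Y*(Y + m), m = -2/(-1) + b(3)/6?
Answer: 2376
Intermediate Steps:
b(V) = 2*V**2 (b(V) = (2*V)*V = 2*V**2)
m = 5 (m = -2/(-1) + (2*3**2)/6 = -2*(-1) + (2*9)*(1/6) = 2 + 18*(1/6) = 2 + 3 = 5)
E(Y) = Y*(5 + Y) (E(Y) = Y*(Y + 5) = Y*(5 + Y))
E(1)*396 = (1*(5 + 1))*396 = (1*6)*396 = 6*396 = 2376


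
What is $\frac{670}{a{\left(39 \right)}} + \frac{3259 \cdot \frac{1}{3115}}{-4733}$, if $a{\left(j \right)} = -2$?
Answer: $- \frac{4939007084}{14743295} \approx -335.0$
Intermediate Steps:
$\frac{670}{a{\left(39 \right)}} + \frac{3259 \cdot \frac{1}{3115}}{-4733} = \frac{670}{-2} + \frac{3259 \cdot \frac{1}{3115}}{-4733} = 670 \left(- \frac{1}{2}\right) + 3259 \cdot \frac{1}{3115} \left(- \frac{1}{4733}\right) = -335 + \frac{3259}{3115} \left(- \frac{1}{4733}\right) = -335 - \frac{3259}{14743295} = - \frac{4939007084}{14743295}$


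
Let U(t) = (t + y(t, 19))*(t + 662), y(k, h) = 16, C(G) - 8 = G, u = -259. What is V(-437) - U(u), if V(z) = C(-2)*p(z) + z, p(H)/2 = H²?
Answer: 2389120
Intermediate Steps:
C(G) = 8 + G
p(H) = 2*H²
U(t) = (16 + t)*(662 + t) (U(t) = (t + 16)*(t + 662) = (16 + t)*(662 + t))
V(z) = z + 12*z² (V(z) = (8 - 2)*(2*z²) + z = 6*(2*z²) + z = 12*z² + z = z + 12*z²)
V(-437) - U(u) = -437*(1 + 12*(-437)) - (10592 + (-259)² + 678*(-259)) = -437*(1 - 5244) - (10592 + 67081 - 175602) = -437*(-5243) - 1*(-97929) = 2291191 + 97929 = 2389120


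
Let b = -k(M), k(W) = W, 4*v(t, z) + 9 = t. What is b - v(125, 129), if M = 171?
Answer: -200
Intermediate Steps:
v(t, z) = -9/4 + t/4
b = -171 (b = -1*171 = -171)
b - v(125, 129) = -171 - (-9/4 + (¼)*125) = -171 - (-9/4 + 125/4) = -171 - 1*29 = -171 - 29 = -200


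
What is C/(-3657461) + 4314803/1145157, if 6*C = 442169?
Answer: 31393663081855/8376734132754 ≈ 3.7477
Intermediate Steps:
C = 442169/6 (C = (⅙)*442169 = 442169/6 ≈ 73695.)
C/(-3657461) + 4314803/1145157 = (442169/6)/(-3657461) + 4314803/1145157 = (442169/6)*(-1/3657461) + 4314803*(1/1145157) = -442169/21944766 + 4314803/1145157 = 31393663081855/8376734132754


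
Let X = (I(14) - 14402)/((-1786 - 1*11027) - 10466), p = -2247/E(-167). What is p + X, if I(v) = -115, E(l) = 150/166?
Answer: -1446822668/581975 ≈ -2486.1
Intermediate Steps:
E(l) = 75/83 (E(l) = 150*(1/166) = 75/83)
p = -62167/25 (p = -2247/75/83 = -2247*83/75 = -62167/25 ≈ -2486.7)
X = 14517/23279 (X = (-115 - 14402)/((-1786 - 1*11027) - 10466) = -14517/((-1786 - 11027) - 10466) = -14517/(-12813 - 10466) = -14517/(-23279) = -14517*(-1/23279) = 14517/23279 ≈ 0.62361)
p + X = -62167/25 + 14517/23279 = -1446822668/581975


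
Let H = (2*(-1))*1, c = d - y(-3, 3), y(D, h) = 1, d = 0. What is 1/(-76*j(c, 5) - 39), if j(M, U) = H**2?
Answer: -1/343 ≈ -0.0029155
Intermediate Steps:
c = -1 (c = 0 - 1*1 = 0 - 1 = -1)
H = -2 (H = -2*1 = -2)
j(M, U) = 4 (j(M, U) = (-2)**2 = 4)
1/(-76*j(c, 5) - 39) = 1/(-76*4 - 39) = 1/(-304 - 39) = 1/(-343) = -1/343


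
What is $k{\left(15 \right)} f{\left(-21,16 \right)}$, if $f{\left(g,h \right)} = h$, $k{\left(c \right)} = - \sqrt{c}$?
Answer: $- 16 \sqrt{15} \approx -61.968$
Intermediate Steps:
$k{\left(15 \right)} f{\left(-21,16 \right)} = - \sqrt{15} \cdot 16 = - 16 \sqrt{15}$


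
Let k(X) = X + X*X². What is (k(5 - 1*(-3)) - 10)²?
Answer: 260100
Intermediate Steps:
k(X) = X + X³
(k(5 - 1*(-3)) - 10)² = (((5 - 1*(-3)) + (5 - 1*(-3))³) - 10)² = (((5 + 3) + (5 + 3)³) - 10)² = ((8 + 8³) - 10)² = ((8 + 512) - 10)² = (520 - 10)² = 510² = 260100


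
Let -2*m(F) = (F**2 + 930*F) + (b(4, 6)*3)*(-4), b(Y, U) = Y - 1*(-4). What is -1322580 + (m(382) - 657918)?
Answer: -2231042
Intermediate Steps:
b(Y, U) = 4 + Y (b(Y, U) = Y + 4 = 4 + Y)
m(F) = 48 - 465*F - F**2/2 (m(F) = -((F**2 + 930*F) + ((4 + 4)*3)*(-4))/2 = -((F**2 + 930*F) + (8*3)*(-4))/2 = -((F**2 + 930*F) + 24*(-4))/2 = -((F**2 + 930*F) - 96)/2 = -(-96 + F**2 + 930*F)/2 = 48 - 465*F - F**2/2)
-1322580 + (m(382) - 657918) = -1322580 + ((48 - 465*382 - 1/2*382**2) - 657918) = -1322580 + ((48 - 177630 - 1/2*145924) - 657918) = -1322580 + ((48 - 177630 - 72962) - 657918) = -1322580 + (-250544 - 657918) = -1322580 - 908462 = -2231042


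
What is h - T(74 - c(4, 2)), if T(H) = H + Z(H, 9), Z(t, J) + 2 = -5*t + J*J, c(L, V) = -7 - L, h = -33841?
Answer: -33580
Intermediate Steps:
Z(t, J) = -2 + J**2 - 5*t (Z(t, J) = -2 + (-5*t + J*J) = -2 + (-5*t + J**2) = -2 + (J**2 - 5*t) = -2 + J**2 - 5*t)
T(H) = 79 - 4*H (T(H) = H + (-2 + 9**2 - 5*H) = H + (-2 + 81 - 5*H) = H + (79 - 5*H) = 79 - 4*H)
h - T(74 - c(4, 2)) = -33841 - (79 - 4*(74 - (-7 - 1*4))) = -33841 - (79 - 4*(74 - (-7 - 4))) = -33841 - (79 - 4*(74 - 1*(-11))) = -33841 - (79 - 4*(74 + 11)) = -33841 - (79 - 4*85) = -33841 - (79 - 340) = -33841 - 1*(-261) = -33841 + 261 = -33580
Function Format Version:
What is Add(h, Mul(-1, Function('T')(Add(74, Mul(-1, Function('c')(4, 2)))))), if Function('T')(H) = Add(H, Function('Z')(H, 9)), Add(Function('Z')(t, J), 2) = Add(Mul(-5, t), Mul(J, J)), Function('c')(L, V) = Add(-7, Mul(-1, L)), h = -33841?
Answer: -33580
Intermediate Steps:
Function('Z')(t, J) = Add(-2, Pow(J, 2), Mul(-5, t)) (Function('Z')(t, J) = Add(-2, Add(Mul(-5, t), Mul(J, J))) = Add(-2, Add(Mul(-5, t), Pow(J, 2))) = Add(-2, Add(Pow(J, 2), Mul(-5, t))) = Add(-2, Pow(J, 2), Mul(-5, t)))
Function('T')(H) = Add(79, Mul(-4, H)) (Function('T')(H) = Add(H, Add(-2, Pow(9, 2), Mul(-5, H))) = Add(H, Add(-2, 81, Mul(-5, H))) = Add(H, Add(79, Mul(-5, H))) = Add(79, Mul(-4, H)))
Add(h, Mul(-1, Function('T')(Add(74, Mul(-1, Function('c')(4, 2)))))) = Add(-33841, Mul(-1, Add(79, Mul(-4, Add(74, Mul(-1, Add(-7, Mul(-1, 4)))))))) = Add(-33841, Mul(-1, Add(79, Mul(-4, Add(74, Mul(-1, Add(-7, -4))))))) = Add(-33841, Mul(-1, Add(79, Mul(-4, Add(74, Mul(-1, -11)))))) = Add(-33841, Mul(-1, Add(79, Mul(-4, Add(74, 11))))) = Add(-33841, Mul(-1, Add(79, Mul(-4, 85)))) = Add(-33841, Mul(-1, Add(79, -340))) = Add(-33841, Mul(-1, -261)) = Add(-33841, 261) = -33580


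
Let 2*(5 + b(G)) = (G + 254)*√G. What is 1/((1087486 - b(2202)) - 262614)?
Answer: 274959/225700494787 + 1228*√2202/677101484361 ≈ 1.3034e-6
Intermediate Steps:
b(G) = -5 + √G*(254 + G)/2 (b(G) = -5 + ((G + 254)*√G)/2 = -5 + ((254 + G)*√G)/2 = -5 + (√G*(254 + G))/2 = -5 + √G*(254 + G)/2)
1/((1087486 - b(2202)) - 262614) = 1/((1087486 - (-5 + 2202^(3/2)/2 + 127*√2202)) - 262614) = 1/((1087486 - (-5 + (2202*√2202)/2 + 127*√2202)) - 262614) = 1/((1087486 - (-5 + 1101*√2202 + 127*√2202)) - 262614) = 1/((1087486 - (-5 + 1228*√2202)) - 262614) = 1/((1087486 + (5 - 1228*√2202)) - 262614) = 1/((1087491 - 1228*√2202) - 262614) = 1/(824877 - 1228*√2202)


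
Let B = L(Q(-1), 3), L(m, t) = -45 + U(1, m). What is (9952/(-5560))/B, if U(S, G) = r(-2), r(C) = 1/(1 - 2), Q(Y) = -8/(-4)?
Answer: 622/15985 ≈ 0.038911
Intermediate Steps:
Q(Y) = 2 (Q(Y) = -8*(-1/4) = 2)
r(C) = -1 (r(C) = 1/(-1) = -1)
U(S, G) = -1
L(m, t) = -46 (L(m, t) = -45 - 1 = -46)
B = -46
(9952/(-5560))/B = (9952/(-5560))/(-46) = (9952*(-1/5560))*(-1/46) = -1244/695*(-1/46) = 622/15985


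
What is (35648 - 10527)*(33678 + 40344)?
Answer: 1859506662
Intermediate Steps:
(35648 - 10527)*(33678 + 40344) = 25121*74022 = 1859506662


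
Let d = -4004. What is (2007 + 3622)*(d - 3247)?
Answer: -40815879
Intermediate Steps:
(2007 + 3622)*(d - 3247) = (2007 + 3622)*(-4004 - 3247) = 5629*(-7251) = -40815879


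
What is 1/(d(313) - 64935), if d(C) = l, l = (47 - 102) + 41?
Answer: -1/64949 ≈ -1.5397e-5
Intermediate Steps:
l = -14 (l = -55 + 41 = -14)
d(C) = -14
1/(d(313) - 64935) = 1/(-14 - 64935) = 1/(-64949) = -1/64949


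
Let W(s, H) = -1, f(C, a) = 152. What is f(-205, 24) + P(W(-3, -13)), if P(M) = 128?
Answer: 280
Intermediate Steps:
f(-205, 24) + P(W(-3, -13)) = 152 + 128 = 280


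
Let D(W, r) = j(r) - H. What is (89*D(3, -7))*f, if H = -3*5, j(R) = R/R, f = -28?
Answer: -39872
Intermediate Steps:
j(R) = 1
H = -15
D(W, r) = 16 (D(W, r) = 1 - 1*(-15) = 1 + 15 = 16)
(89*D(3, -7))*f = (89*16)*(-28) = 1424*(-28) = -39872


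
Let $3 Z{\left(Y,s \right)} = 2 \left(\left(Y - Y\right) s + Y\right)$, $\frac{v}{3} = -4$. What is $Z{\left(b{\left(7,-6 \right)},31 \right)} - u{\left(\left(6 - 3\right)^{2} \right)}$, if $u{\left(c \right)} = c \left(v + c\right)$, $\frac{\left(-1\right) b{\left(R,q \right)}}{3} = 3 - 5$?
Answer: $31$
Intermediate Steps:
$v = -12$ ($v = 3 \left(-4\right) = -12$)
$b{\left(R,q \right)} = 6$ ($b{\left(R,q \right)} = - 3 \left(3 - 5\right) = \left(-3\right) \left(-2\right) = 6$)
$Z{\left(Y,s \right)} = \frac{2 Y}{3}$ ($Z{\left(Y,s \right)} = \frac{2 \left(\left(Y - Y\right) s + Y\right)}{3} = \frac{2 \left(0 s + Y\right)}{3} = \frac{2 \left(0 + Y\right)}{3} = \frac{2 Y}{3}$)
$u{\left(c \right)} = c \left(-12 + c\right)$
$Z{\left(b{\left(7,-6 \right)},31 \right)} - u{\left(\left(6 - 3\right)^{2} \right)} = \frac{2}{3} \cdot 6 - \left(6 - 3\right)^{2} \left(-12 + \left(6 - 3\right)^{2}\right) = 4 - 3^{2} \left(-12 + 3^{2}\right) = 4 - 9 \left(-12 + 9\right) = 4 - 9 \left(-3\right) = 4 - -27 = 4 + 27 = 31$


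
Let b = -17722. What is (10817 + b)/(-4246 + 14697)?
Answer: -6905/10451 ≈ -0.66070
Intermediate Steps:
(10817 + b)/(-4246 + 14697) = (10817 - 17722)/(-4246 + 14697) = -6905/10451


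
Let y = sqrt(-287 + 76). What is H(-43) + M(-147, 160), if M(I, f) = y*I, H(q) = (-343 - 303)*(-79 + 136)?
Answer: -36822 - 147*I*sqrt(211) ≈ -36822.0 - 2135.3*I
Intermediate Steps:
y = I*sqrt(211) (y = sqrt(-211) = I*sqrt(211) ≈ 14.526*I)
H(q) = -36822 (H(q) = -646*57 = -36822)
M(I, f) = I*I*sqrt(211) (M(I, f) = (I*sqrt(211))*I = I*I*sqrt(211))
H(-43) + M(-147, 160) = -36822 + I*(-147)*sqrt(211) = -36822 - 147*I*sqrt(211)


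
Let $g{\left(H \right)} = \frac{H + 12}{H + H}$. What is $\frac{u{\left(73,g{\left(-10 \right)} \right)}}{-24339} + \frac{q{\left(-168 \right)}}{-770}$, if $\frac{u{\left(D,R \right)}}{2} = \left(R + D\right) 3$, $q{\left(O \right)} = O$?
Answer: $\frac{89337}{446215} \approx 0.20021$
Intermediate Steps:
$g{\left(H \right)} = \frac{12 + H}{2 H}$
$u{\left(D,R \right)} = 6 D + 6 R$ ($u{\left(D,R \right)} = 2 \left(R + D\right) 3 = 2 \left(D + R\right) 3 = 2 \left(3 D + 3 R\right) = 6 D + 6 R$)
$\frac{u{\left(73,g{\left(-10 \right)} \right)}}{-24339} + \frac{q{\left(-168 \right)}}{-770} = \frac{6 \cdot 73 + 6 \frac{12 - 10}{2 \left(-10\right)}}{-24339} - \frac{168}{-770} = \left(438 + 6 \cdot \frac{1}{2} \left(- \frac{1}{10}\right) 2\right) \left(- \frac{1}{24339}\right) - - \frac{12}{55} = \left(438 + 6 \left(- \frac{1}{10}\right)\right) \left(- \frac{1}{24339}\right) + \frac{12}{55} = \left(438 - \frac{3}{5}\right) \left(- \frac{1}{24339}\right) + \frac{12}{55} = \frac{2187}{5} \left(- \frac{1}{24339}\right) + \frac{12}{55} = - \frac{729}{40565} + \frac{12}{55} = \frac{89337}{446215}$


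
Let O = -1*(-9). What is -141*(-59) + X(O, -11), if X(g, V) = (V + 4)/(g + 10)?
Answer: 158054/19 ≈ 8318.6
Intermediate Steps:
O = 9
X(g, V) = (4 + V)/(10 + g)
-141*(-59) + X(O, -11) = -141*(-59) + (4 - 11)/(10 + 9) = 8319 - 7/19 = 158054/19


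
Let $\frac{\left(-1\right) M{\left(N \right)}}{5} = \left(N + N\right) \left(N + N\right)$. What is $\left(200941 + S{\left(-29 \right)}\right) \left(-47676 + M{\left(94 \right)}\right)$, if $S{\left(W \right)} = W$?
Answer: $-45083849152$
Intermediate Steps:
$M{\left(N \right)} = - 20 N^{2}$ ($M{\left(N \right)} = - 5 \left(N + N\right) \left(N + N\right) = - 5 \cdot 2 N 2 N = - 5 \cdot 4 N^{2} = - 20 N^{2}$)
$\left(200941 + S{\left(-29 \right)}\right) \left(-47676 + M{\left(94 \right)}\right) = \left(200941 - 29\right) \left(-47676 - 20 \cdot 94^{2}\right) = 200912 \left(-47676 - 176720\right) = 200912 \left(-224396\right) = -45083849152$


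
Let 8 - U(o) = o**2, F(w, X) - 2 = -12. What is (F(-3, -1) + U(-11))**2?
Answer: 15129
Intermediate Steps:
F(w, X) = -10 (F(w, X) = 2 - 12 = -10)
U(o) = 8 - o**2
(F(-3, -1) + U(-11))**2 = (-10 + (8 - 1*(-11)**2))**2 = (-10 + (8 - 1*121))**2 = (-10 + (8 - 121))**2 = (-10 - 113)**2 = (-123)**2 = 15129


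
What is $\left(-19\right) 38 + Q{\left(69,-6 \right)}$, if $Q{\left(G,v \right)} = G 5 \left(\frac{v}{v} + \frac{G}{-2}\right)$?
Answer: $- \frac{24559}{2} \approx -12280.0$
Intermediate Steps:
$Q{\left(G,v \right)} = 5 G \left(1 - \frac{G}{2}\right)$ ($Q{\left(G,v \right)} = 5 G \left(1 + G \left(- \frac{1}{2}\right)\right) = 5 G \left(1 - \frac{G}{2}\right)$)
$\left(-19\right) 38 + Q{\left(69,-6 \right)} = \left(-19\right) 38 + \frac{5}{2} \cdot 69 \left(2 - 69\right) = -722 + \frac{5}{2} \cdot 69 \left(2 - 69\right) = -722 + \frac{5}{2} \cdot 69 \left(-67\right) = -722 - \frac{23115}{2} = - \frac{24559}{2}$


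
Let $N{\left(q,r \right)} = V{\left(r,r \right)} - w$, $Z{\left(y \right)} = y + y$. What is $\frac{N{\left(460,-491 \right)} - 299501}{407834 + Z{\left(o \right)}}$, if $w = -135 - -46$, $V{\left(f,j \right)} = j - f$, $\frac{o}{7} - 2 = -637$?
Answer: $- \frac{74853}{99736} \approx -0.75051$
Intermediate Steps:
$o = -4445$ ($o = 14 + 7 \left(-637\right) = 14 - 4459 = -4445$)
$w = -89$ ($w = -135 + 46 = -89$)
$Z{\left(y \right)} = 2 y$
$N{\left(q,r \right)} = 89$ ($N{\left(q,r \right)} = \left(r - r\right) - -89 = 0 + 89 = 89$)
$\frac{N{\left(460,-491 \right)} - 299501}{407834 + Z{\left(o \right)}} = \frac{89 - 299501}{407834 + 2 \left(-4445\right)} = - \frac{299412}{407834 - 8890} = - \frac{299412}{398944} = \left(-299412\right) \frac{1}{398944} = - \frac{74853}{99736}$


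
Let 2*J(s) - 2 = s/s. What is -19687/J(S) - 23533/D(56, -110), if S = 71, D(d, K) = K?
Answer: -4260541/330 ≈ -12911.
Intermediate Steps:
J(s) = 3/2 (J(s) = 1 + (s/s)/2 = 1 + (½)*1 = 1 + ½ = 3/2)
-19687/J(S) - 23533/D(56, -110) = -19687/3/2 - 23533/(-110) = -19687*⅔ - 23533*(-1/110) = -39374/3 + 23533/110 = -4260541/330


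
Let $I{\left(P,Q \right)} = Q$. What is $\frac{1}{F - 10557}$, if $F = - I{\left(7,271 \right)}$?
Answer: $- \frac{1}{10828} \approx -9.2353 \cdot 10^{-5}$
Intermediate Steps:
$F = -271$ ($F = \left(-1\right) 271 = -271$)
$\frac{1}{F - 10557} = \frac{1}{-271 - 10557} = \frac{1}{-10828} = - \frac{1}{10828}$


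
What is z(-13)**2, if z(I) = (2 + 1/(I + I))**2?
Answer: 6765201/456976 ≈ 14.804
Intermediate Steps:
z(I) = (2 + 1/(2*I))**2
z(-13)**2 = ((1/4)*(1 + 4*(-13))**2/(-13)**2)**2 = ((1/4)*(1/169)*(1 - 52)**2)**2 = ((1/4)*(1/169)*(-51)**2)**2 = ((1/4)*(1/169)*2601)**2 = (2601/676)**2 = 6765201/456976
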